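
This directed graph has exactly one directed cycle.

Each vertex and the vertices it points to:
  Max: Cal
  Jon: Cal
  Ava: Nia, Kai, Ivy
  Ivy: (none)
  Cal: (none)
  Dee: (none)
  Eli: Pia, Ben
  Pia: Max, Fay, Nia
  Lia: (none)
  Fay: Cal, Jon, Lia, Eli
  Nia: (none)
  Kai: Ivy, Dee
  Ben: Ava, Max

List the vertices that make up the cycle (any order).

Eli, Fay, Pia

DFS with gray/black marking from Eli:
Eli gray
  Pia gray
    Max gray
      Cal gray
      Cal black
    Max black
    Fay gray
      Fay→Cal: Cal black — skip
      Jon gray
        Jon→Cal: Cal black — skip
      Jon black
      Lia gray
      Lia black
      Fay→Eli: Eli is gray → back edge
Back edge closes the cycle Eli → Pia → Fay → Eli; its vertices are {Eli, Fay, Pia}.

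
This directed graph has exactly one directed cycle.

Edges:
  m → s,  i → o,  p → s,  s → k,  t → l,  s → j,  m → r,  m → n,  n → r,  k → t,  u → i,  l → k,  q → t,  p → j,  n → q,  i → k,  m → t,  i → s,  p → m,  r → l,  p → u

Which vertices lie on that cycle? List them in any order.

k, l, t

DFS with gray/black marking from k:
k gray
  t gray
    l gray
      l→k: k is gray → back edge
Back edge closes the cycle k → t → l → k; its vertices are {k, l, t}.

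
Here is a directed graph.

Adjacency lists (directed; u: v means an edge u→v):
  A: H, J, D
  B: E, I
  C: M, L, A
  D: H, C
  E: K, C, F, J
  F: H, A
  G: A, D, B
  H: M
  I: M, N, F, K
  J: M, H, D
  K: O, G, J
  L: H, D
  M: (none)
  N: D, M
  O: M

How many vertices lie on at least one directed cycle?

A vertex is on a directed cycle iff it belongs to a strongly connected component of size ≥ 2 (or has a self-loop).
The vertices on cycles are {A, B, C, D, E, G, I, J, K, L} — 10 in total.

10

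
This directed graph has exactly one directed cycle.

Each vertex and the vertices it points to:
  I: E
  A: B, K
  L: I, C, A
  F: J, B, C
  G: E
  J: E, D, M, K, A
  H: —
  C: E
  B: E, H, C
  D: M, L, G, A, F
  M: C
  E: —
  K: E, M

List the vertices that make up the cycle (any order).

D, F, J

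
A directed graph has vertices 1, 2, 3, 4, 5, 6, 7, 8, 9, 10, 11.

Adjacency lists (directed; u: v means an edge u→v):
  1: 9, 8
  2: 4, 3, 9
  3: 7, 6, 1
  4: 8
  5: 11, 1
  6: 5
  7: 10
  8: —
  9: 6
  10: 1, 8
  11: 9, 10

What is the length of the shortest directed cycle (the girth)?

For each vertex v, BFS finds the shortest path from v back to v.
The shortest such closed walk is 9 → 6 → 5 → 11 → 9, length 4.

4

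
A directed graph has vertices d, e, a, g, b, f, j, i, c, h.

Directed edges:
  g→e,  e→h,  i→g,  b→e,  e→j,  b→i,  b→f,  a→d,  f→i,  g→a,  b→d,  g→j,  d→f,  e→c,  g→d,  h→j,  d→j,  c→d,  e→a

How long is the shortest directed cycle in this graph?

4

For each vertex v, BFS finds the shortest path from v back to v.
The shortest such closed walk is i → g → d → f → i, length 4.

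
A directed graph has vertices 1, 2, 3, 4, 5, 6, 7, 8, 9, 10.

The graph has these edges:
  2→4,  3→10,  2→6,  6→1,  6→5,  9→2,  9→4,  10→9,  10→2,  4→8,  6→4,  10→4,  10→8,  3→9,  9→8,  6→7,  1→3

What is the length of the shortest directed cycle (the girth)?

5

For each vertex v, BFS finds the shortest path from v back to v.
The shortest such closed walk is 2 → 6 → 1 → 3 → 9 → 2, length 5.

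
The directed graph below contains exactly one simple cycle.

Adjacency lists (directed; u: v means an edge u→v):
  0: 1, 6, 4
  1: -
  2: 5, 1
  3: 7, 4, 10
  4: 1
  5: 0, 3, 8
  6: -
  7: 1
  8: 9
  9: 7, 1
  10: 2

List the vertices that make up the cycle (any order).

2, 3, 5, 10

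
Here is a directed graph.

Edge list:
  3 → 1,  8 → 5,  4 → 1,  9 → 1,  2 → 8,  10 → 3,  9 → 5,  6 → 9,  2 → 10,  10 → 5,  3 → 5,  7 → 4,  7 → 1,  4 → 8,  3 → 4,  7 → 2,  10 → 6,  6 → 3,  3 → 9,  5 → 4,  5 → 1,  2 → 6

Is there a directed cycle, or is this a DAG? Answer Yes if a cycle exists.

DFS with white/gray/black marking, starting from 8:
8 gray
  5 gray
    4 gray
      4→8: 8 is gray → back edge
Back edge found, so a cycle exists: 8 → 5 → 4 → 8.

Yes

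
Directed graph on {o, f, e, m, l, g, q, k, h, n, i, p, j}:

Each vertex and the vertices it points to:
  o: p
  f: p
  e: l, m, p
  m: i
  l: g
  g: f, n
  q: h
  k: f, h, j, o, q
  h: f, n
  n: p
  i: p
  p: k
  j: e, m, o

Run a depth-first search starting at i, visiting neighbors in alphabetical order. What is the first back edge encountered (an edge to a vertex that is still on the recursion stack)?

f->p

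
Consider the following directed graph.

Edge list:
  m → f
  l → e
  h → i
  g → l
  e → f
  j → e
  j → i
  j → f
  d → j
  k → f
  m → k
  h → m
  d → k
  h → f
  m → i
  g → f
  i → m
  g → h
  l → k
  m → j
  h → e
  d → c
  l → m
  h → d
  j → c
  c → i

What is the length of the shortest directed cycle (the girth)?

For each vertex v, BFS finds the shortest path from v back to v.
The shortest such closed walk is i → m → i, length 2.

2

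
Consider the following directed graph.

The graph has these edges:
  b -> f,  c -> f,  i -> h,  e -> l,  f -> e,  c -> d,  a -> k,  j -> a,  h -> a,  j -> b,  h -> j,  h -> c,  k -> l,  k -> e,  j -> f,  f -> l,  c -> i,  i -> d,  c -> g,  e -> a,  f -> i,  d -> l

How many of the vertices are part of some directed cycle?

A vertex is on a directed cycle iff it belongs to a strongly connected component of size ≥ 2 (or has a self-loop).
The vertices on cycles are {a, b, c, e, f, h, i, j, k} — 9 in total.

9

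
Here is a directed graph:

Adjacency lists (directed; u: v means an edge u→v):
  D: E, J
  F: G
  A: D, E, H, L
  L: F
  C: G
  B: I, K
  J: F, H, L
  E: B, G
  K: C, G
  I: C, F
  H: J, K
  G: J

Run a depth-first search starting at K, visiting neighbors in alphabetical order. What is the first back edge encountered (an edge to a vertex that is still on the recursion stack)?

F→G

DFS from K (visiting neighbors in alphabetical order); mark gray on enter, black on exit:
K gray
  C gray
    G gray
      J gray
        F gray
          F→G: G is gray → back edge
First back edge: F → G.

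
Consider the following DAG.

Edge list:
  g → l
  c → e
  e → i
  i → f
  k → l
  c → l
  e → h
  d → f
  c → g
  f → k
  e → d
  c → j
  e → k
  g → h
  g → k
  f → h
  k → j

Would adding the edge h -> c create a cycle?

Yes

Adding h→c creates a cycle iff c can already reach h.
Path from c: c → e → h.
So c → … → h → c is a cycle.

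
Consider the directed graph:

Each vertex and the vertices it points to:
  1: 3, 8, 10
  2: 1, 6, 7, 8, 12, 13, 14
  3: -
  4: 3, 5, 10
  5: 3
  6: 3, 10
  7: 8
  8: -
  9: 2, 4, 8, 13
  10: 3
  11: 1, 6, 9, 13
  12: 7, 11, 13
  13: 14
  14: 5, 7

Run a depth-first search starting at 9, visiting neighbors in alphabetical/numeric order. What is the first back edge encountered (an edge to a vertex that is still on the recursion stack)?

11->9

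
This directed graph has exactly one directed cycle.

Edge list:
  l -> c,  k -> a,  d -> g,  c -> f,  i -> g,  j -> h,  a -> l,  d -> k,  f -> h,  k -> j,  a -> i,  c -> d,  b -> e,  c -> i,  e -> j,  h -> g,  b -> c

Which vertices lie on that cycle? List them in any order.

a, c, d, k, l

DFS with gray/black marking from c:
c gray
  i gray
    g gray
    g black
  i black
  d gray
    k gray
      j gray
        h gray
          h→g: g black — skip
        h black
      j black
      a gray
        l gray
          l→c: c is gray → back edge
Back edge closes the cycle c → d → k → a → l → c; its vertices are {a, c, d, k, l}.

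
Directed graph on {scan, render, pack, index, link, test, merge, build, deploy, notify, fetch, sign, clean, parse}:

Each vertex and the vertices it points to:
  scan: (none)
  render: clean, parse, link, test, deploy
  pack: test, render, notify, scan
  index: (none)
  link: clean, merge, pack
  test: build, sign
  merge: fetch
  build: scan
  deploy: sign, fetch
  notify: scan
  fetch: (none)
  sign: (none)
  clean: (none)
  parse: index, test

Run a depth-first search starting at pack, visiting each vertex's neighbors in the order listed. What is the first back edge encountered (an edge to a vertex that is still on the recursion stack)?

link→pack

DFS from pack (visiting each vertex's neighbors in the order listed); mark gray on enter, black on exit:
pack gray
  test gray
    build gray
      scan gray
      scan black
    build black
    sign gray
    sign black
  test black
  render gray
    clean gray
    clean black
    parse gray
      index gray
      index black
      parse→test: test black — skip
    parse black
    link gray
      link→clean: clean black — skip
      merge gray
        fetch gray
        fetch black
      merge black
      link→pack: pack is gray → back edge
First back edge: link → pack.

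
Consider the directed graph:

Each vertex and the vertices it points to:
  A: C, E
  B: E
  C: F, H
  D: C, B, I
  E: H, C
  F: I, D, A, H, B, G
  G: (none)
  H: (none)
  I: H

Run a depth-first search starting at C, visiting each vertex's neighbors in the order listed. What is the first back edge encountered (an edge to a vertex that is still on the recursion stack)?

D->C

DFS from C (visiting each vertex's neighbors in the order listed); mark gray on enter, black on exit:
C gray
  F gray
    I gray
      H gray
      H black
    I black
    D gray
      D→C: C is gray → back edge
First back edge: D → C.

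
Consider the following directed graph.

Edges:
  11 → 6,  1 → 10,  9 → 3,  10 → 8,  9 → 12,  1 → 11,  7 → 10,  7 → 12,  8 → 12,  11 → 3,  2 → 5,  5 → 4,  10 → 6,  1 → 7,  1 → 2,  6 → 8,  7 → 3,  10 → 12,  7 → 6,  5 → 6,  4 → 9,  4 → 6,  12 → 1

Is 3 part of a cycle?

No

3 lies on a cycle iff there is a path from 3 back to itself.
Exploring from 3, it never reaches itself; equivalently, its strongly connected component is a singleton.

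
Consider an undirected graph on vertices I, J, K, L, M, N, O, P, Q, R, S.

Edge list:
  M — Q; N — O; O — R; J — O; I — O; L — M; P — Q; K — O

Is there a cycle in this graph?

No

DFS, tracking each vertex's parent; an edge to a visited non-parent vertex closes a cycle.
Start from J:
visit J (parent –)
  visit O (parent J)
    O–J: parent, skip
    visit I (parent O)
      I–O: parent, skip
    visit R (parent O)
      R–O: parent, skip
    visit N (parent O)
      N–O: parent, skip
    visit K (parent O)
      K–O: parent, skip
visit L (parent –)
  visit M (parent L)
    M–L: parent, skip
    visit Q (parent M)
      visit P (parent Q)
        P–Q: parent, skip
      Q–M: parent, skip
visit S (parent –)
No non-parent visited neighbor found — the graph is a forest.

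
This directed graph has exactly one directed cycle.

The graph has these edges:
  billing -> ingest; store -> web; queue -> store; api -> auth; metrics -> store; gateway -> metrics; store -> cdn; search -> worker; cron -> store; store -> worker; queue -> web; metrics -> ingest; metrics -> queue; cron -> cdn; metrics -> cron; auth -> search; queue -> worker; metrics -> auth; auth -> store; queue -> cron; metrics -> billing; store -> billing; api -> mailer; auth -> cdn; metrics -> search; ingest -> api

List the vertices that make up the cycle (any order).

api, auth, store, ingest, billing

DFS with gray/black marking from billing:
billing gray
  ingest gray
    api gray
      auth gray
        store gray
          worker gray
          worker black
          store→billing: billing is gray → back edge
Back edge closes the cycle billing → ingest → api → auth → store → billing; its vertices are {api, auth, store, ingest, billing}.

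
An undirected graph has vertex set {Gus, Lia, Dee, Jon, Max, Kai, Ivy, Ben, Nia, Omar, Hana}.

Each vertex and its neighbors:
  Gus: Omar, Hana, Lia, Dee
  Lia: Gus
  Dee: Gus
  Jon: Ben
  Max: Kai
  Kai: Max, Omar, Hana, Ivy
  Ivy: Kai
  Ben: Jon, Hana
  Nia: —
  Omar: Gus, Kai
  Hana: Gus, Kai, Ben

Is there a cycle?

Yes

DFS, tracking each vertex's parent; an edge to a visited non-parent vertex closes a cycle.
Start from Omar:
visit Omar (parent –)
  visit Gus (parent Omar)
    Gus–Omar: parent, skip
    visit Hana (parent Gus)
      Hana–Gus: parent, skip
      visit Kai (parent Hana)
        visit Max (parent Kai)
          Max–Kai: parent, skip
        Kai–Omar: Omar visited and ≠ parent → cycle
Cycle: Omar – Gus – Hana – Kai – Omar.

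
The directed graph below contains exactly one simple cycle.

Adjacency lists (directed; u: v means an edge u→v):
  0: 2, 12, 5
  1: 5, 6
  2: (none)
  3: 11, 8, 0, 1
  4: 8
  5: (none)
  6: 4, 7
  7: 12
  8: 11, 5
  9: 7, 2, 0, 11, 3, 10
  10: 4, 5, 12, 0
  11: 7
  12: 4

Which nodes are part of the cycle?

4, 7, 8, 11, 12

DFS with gray/black marking from 8:
8 gray
  11 gray
    7 gray
      12 gray
        4 gray
          4→8: 8 is gray → back edge
Back edge closes the cycle 8 → 11 → 7 → 12 → 4 → 8; its vertices are {4, 7, 8, 11, 12}.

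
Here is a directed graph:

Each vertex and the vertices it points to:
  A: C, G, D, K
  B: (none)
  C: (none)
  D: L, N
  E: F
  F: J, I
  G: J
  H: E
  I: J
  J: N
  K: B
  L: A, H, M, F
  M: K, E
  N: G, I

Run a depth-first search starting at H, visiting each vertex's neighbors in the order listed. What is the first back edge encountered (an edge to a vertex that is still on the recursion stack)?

G→J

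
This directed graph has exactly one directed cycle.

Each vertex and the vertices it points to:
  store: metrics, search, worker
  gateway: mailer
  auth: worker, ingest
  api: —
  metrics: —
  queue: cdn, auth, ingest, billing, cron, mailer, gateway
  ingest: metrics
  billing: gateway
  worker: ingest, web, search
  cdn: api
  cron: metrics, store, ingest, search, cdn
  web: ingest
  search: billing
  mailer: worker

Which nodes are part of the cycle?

mailer, search, worker, billing, gateway

DFS with gray/black marking from billing:
billing gray
  gateway gray
    mailer gray
      worker gray
        ingest gray
          metrics gray
          metrics black
        ingest black
        web gray
          web→ingest: ingest black — skip
        web black
        search gray
          search→billing: billing is gray → back edge
Back edge closes the cycle billing → gateway → mailer → worker → search → billing; its vertices are {mailer, search, worker, billing, gateway}.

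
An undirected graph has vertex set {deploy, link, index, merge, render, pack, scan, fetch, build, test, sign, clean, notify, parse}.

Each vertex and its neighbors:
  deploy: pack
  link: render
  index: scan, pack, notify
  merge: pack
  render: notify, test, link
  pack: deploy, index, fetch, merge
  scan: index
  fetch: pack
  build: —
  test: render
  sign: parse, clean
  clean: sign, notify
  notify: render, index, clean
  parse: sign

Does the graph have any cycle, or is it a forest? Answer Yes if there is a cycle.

No

DFS, tracking each vertex's parent; an edge to a visited non-parent vertex closes a cycle.
Start from parse:
visit parse (parent –)
  visit sign (parent parse)
    sign–parse: parent, skip
    visit clean (parent sign)
      clean–sign: parent, skip
      visit notify (parent clean)
        visit render (parent notify)
          render–notify: parent, skip
          visit test (parent render)
            test–render: parent, skip
          visit link (parent render)
            link–render: parent, skip
        visit index (parent notify)
          visit scan (parent index)
            scan–index: parent, skip
          visit pack (parent index)
            visit deploy (parent pack)
              deploy–pack: parent, skip
            pack–index: parent, skip
            visit fetch (parent pack)
              fetch–pack: parent, skip
            visit merge (parent pack)
              merge–pack: parent, skip
          index–notify: parent, skip
        notify–clean: parent, skip
visit build (parent –)
No non-parent visited neighbor found — the graph is a forest.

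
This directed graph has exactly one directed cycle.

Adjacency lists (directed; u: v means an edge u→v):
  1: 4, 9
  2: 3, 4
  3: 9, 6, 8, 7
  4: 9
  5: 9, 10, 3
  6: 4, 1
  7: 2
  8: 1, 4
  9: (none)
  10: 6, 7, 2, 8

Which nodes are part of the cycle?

2, 3, 7

DFS with gray/black marking from 3:
3 gray
  9 gray
  9 black
  6 gray
    4 gray
      4→9: 9 black — skip
    4 black
    1 gray
      1→4: 4 black — skip
      1→9: 9 black — skip
    1 black
  6 black
  8 gray
    8→1: 1 black — skip
    8→4: 4 black — skip
  8 black
  7 gray
    2 gray
      2→3: 3 is gray → back edge
Back edge closes the cycle 3 → 7 → 2 → 3; its vertices are {2, 3, 7}.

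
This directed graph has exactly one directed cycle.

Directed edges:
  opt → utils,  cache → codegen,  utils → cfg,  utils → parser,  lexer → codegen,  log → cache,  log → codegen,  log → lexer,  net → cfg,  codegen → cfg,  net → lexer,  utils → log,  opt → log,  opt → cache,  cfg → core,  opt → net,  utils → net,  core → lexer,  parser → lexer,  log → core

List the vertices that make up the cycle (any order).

cfg, core, lexer, codegen

DFS with gray/black marking from cfg:
cfg gray
  core gray
    lexer gray
      codegen gray
        codegen→cfg: cfg is gray → back edge
Back edge closes the cycle cfg → core → lexer → codegen → cfg; its vertices are {cfg, core, lexer, codegen}.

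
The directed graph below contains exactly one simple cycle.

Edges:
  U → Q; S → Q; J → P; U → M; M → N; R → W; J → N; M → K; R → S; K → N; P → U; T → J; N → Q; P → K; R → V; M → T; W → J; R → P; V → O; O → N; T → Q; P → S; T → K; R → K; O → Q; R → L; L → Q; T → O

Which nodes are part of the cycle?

J, M, P, T, U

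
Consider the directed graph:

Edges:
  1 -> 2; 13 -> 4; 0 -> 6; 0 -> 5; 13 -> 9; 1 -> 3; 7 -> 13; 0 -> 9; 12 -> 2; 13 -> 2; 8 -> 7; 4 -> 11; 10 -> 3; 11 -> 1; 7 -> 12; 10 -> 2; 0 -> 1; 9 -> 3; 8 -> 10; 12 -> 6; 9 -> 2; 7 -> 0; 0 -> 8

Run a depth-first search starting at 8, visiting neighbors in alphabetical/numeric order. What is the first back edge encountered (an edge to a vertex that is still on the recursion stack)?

0->8

DFS from 8 (visiting neighbors in alphabetical/numeric order); mark gray on enter, black on exit:
8 gray
  7 gray
    0 gray
      1 gray
        2 gray
        2 black
        3 gray
        3 black
      1 black
      5 gray
      5 black
      6 gray
      6 black
      0→8: 8 is gray → back edge
First back edge: 0 → 8.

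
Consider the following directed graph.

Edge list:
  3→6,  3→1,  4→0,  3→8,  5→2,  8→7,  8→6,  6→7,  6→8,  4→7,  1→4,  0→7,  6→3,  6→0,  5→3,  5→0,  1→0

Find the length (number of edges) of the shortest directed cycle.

For each vertex v, BFS finds the shortest path from v back to v.
The shortest such closed walk is 3 → 6 → 3, length 2.

2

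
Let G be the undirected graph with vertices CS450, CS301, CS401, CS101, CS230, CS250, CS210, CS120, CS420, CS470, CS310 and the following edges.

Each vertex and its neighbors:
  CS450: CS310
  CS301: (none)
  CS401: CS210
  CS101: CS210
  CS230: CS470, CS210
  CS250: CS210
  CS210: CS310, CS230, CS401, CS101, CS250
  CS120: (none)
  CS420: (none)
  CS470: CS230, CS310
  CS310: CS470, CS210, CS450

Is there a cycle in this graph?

Yes

DFS, tracking each vertex's parent; an edge to a visited non-parent vertex closes a cycle.
Start from CS401:
visit CS401 (parent –)
  visit CS210 (parent CS401)
    visit CS310 (parent CS210)
      visit CS470 (parent CS310)
        visit CS230 (parent CS470)
          CS230–CS470: parent, skip
          CS230–CS210: CS210 visited and ≠ parent → cycle
Cycle: CS210 – CS310 – CS470 – CS230 – CS210.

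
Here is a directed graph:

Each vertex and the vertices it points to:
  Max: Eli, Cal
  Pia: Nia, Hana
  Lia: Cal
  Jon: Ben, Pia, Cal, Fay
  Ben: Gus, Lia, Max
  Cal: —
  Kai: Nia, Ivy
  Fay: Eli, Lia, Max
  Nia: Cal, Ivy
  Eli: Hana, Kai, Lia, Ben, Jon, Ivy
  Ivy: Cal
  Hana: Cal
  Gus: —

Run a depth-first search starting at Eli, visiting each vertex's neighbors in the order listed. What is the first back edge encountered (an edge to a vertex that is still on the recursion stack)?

DFS from Eli (visiting each vertex's neighbors in the order listed); mark gray on enter, black on exit:
Eli gray
  Hana gray
    Cal gray
    Cal black
  Hana black
  Kai gray
    Nia gray
      Nia→Cal: Cal black — skip
      Ivy gray
        Ivy→Cal: Cal black — skip
      Ivy black
    Nia black
    Kai→Ivy: Ivy black — skip
  Kai black
  Lia gray
    Lia→Cal: Cal black — skip
  Lia black
  Ben gray
    Gus gray
    Gus black
    Ben→Lia: Lia black — skip
    Max gray
      Max→Eli: Eli is gray → back edge
First back edge: Max → Eli.

Max->Eli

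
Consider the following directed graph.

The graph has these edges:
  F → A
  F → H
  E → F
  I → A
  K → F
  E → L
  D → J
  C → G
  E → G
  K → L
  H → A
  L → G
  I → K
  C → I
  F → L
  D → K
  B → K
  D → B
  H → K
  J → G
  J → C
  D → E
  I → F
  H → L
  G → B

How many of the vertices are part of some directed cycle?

6

A vertex is on a directed cycle iff it belongs to a strongly connected component of size ≥ 2 (or has a self-loop).
The vertices on cycles are {B, F, G, H, K, L} — 6 in total.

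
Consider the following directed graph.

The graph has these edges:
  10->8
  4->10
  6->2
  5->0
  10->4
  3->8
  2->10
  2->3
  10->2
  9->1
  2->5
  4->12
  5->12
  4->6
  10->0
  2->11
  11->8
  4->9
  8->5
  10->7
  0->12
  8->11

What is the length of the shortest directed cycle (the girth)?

For each vertex v, BFS finds the shortest path from v back to v.
The shortest such closed walk is 2 → 10 → 2, length 2.

2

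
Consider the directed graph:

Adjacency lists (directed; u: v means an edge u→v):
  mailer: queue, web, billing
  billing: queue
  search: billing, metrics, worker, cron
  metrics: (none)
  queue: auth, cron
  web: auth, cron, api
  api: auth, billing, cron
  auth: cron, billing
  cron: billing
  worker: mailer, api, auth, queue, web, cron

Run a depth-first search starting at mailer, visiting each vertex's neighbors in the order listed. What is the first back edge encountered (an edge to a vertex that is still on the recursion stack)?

DFS from mailer (visiting each vertex's neighbors in the order listed); mark gray on enter, black on exit:
mailer gray
  queue gray
    auth gray
      cron gray
        billing gray
          billing→queue: queue is gray → back edge
First back edge: billing → queue.

billing→queue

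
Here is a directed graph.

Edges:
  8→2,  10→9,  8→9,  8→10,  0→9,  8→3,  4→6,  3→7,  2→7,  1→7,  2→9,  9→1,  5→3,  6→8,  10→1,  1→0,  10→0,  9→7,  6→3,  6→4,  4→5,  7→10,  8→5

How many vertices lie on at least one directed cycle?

A vertex is on a directed cycle iff it belongs to a strongly connected component of size ≥ 2 (or has a self-loop).
The vertices on cycles are {0, 1, 4, 6, 7, 9, 10} — 7 in total.

7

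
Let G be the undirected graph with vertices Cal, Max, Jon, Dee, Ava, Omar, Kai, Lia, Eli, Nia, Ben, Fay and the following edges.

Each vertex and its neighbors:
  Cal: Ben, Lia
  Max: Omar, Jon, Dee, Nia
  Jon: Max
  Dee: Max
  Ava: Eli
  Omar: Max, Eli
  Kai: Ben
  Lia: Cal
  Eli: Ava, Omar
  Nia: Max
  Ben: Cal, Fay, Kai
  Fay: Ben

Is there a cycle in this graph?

DFS, tracking each vertex's parent; an edge to a visited non-parent vertex closes a cycle.
Start from Nia:
visit Nia (parent –)
  visit Max (parent Nia)
    visit Omar (parent Max)
      Omar–Max: parent, skip
      visit Eli (parent Omar)
        visit Ava (parent Eli)
          Ava–Eli: parent, skip
        Eli–Omar: parent, skip
    visit Jon (parent Max)
      Jon–Max: parent, skip
    visit Dee (parent Max)
      Dee–Max: parent, skip
    Max–Nia: parent, skip
visit Cal (parent –)
  visit Ben (parent Cal)
    Ben–Cal: parent, skip
    visit Fay (parent Ben)
      Fay–Ben: parent, skip
    visit Kai (parent Ben)
      Kai–Ben: parent, skip
  visit Lia (parent Cal)
    Lia–Cal: parent, skip
No non-parent visited neighbor found — the graph is a forest.

No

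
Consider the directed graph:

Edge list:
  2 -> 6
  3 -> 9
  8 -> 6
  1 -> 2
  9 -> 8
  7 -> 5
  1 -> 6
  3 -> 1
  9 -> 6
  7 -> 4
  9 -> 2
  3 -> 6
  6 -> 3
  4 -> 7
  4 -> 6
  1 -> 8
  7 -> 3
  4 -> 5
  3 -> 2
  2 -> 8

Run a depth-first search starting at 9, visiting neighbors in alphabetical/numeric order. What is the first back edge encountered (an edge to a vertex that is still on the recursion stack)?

1→2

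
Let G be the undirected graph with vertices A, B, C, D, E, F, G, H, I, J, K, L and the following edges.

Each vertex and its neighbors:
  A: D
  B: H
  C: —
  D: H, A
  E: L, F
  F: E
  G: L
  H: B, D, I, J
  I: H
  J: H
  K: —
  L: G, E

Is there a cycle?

No

DFS, tracking each vertex's parent; an edge to a visited non-parent vertex closes a cycle.
Start from H:
visit H (parent –)
  visit B (parent H)
    B–H: parent, skip
  visit D (parent H)
    D–H: parent, skip
    visit A (parent D)
      A–D: parent, skip
  visit I (parent H)
    I–H: parent, skip
  visit J (parent H)
    J–H: parent, skip
visit C (parent –)
visit E (parent –)
  visit L (parent E)
    visit G (parent L)
      G–L: parent, skip
    L–E: parent, skip
  visit F (parent E)
    F–E: parent, skip
visit K (parent –)
No non-parent visited neighbor found — the graph is a forest.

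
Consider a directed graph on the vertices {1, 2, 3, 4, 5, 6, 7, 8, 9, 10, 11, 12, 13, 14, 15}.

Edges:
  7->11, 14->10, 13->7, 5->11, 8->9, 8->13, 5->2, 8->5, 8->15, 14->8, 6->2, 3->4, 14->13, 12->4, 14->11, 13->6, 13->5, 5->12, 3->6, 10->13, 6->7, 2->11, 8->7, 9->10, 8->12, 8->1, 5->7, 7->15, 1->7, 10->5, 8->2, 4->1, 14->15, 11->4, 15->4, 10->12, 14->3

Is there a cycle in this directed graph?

Yes

DFS with white/gray/black marking, starting from 6:
6 gray
  2 gray
    11 gray
      4 gray
        1 gray
          7 gray
            15 gray
              15→4: 4 is gray → back edge
Back edge found, so a cycle exists: 4 → 1 → 7 → 15 → 4.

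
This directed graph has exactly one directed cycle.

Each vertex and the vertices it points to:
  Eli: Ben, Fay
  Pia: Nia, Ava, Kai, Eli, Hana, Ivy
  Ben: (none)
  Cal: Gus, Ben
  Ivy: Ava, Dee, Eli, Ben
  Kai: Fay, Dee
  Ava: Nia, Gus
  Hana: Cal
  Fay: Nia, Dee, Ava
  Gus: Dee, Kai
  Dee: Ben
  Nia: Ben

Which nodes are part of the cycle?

DFS with gray/black marking from Kai:
Kai gray
  Fay gray
    Nia gray
      Ben gray
      Ben black
    Nia black
    Dee gray
      Dee→Ben: Ben black — skip
    Dee black
    Ava gray
      Ava→Nia: Nia black — skip
      Gus gray
        Gus→Dee: Dee black — skip
        Gus→Kai: Kai is gray → back edge
Back edge closes the cycle Kai → Fay → Ava → Gus → Kai; its vertices are {Ava, Fay, Gus, Kai}.

Ava, Fay, Gus, Kai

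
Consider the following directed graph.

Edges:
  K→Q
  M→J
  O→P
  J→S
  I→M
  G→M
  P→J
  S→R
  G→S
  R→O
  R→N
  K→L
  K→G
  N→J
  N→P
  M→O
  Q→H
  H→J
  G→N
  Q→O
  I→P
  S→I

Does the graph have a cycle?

Yes

DFS with white/gray/black marking, starting from S:
S gray
  I gray
    M gray
      J gray
        J→S: S is gray → back edge
Back edge found, so a cycle exists: S → I → M → J → S.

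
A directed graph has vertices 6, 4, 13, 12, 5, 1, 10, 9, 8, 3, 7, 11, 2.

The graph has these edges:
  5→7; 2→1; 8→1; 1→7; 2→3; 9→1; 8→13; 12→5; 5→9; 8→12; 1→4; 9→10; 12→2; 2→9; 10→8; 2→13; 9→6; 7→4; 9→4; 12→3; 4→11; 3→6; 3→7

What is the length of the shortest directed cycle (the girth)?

5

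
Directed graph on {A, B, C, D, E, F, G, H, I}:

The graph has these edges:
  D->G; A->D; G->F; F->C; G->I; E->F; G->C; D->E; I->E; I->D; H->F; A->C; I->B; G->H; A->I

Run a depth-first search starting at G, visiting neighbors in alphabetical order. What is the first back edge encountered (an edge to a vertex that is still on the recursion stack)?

DFS from G (visiting neighbors in alphabetical order); mark gray on enter, black on exit:
G gray
  C gray
  C black
  F gray
    F→C: C black — skip
  F black
  H gray
    H→F: F black — skip
  H black
  I gray
    B gray
    B black
    D gray
      E gray
        E→F: F black — skip
      E black
      D→G: G is gray → back edge
First back edge: D → G.

D→G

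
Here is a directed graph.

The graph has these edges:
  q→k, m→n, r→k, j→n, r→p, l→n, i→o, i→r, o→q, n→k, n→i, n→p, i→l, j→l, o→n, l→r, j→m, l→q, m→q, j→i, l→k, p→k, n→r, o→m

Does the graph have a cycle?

Yes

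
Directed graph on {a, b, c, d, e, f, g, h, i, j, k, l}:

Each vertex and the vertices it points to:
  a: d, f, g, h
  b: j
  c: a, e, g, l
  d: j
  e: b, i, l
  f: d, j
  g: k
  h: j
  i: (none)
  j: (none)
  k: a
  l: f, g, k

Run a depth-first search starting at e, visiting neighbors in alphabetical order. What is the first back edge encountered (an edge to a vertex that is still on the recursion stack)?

a→g

DFS from e (visiting neighbors in alphabetical order); mark gray on enter, black on exit:
e gray
  b gray
    j gray
    j black
  b black
  i gray
  i black
  l gray
    f gray
      d gray
        d→j: j black — skip
      d black
      f→j: j black — skip
    f black
    g gray
      k gray
        a gray
          a→d: d black — skip
          a→f: f black — skip
          a→g: g is gray → back edge
First back edge: a → g.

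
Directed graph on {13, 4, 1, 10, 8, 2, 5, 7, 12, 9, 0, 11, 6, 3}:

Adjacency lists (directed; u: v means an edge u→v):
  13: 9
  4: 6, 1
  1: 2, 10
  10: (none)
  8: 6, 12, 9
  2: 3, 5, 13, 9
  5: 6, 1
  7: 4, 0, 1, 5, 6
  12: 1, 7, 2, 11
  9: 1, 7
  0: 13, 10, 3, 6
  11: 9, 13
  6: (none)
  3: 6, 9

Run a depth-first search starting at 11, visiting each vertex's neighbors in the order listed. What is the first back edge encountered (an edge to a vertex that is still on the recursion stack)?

DFS from 11 (visiting each vertex's neighbors in the order listed); mark gray on enter, black on exit:
11 gray
  9 gray
    1 gray
      2 gray
        3 gray
          6 gray
          6 black
          3→9: 9 is gray → back edge
First back edge: 3 → 9.

3→9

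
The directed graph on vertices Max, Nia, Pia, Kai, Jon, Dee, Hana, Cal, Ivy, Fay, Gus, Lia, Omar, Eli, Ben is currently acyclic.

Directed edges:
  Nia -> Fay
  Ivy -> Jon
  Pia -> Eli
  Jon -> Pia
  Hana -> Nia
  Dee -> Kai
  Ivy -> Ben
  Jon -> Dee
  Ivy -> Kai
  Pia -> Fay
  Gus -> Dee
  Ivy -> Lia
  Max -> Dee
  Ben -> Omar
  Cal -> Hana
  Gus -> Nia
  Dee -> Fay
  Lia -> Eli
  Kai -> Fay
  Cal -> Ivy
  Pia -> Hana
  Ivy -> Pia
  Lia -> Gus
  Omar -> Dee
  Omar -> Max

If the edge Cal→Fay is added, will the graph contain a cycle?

Adding Cal→Fay creates a cycle iff Fay can already reach Cal.
Explore from Fay: no path reaches Cal. The graph stays acyclic.

No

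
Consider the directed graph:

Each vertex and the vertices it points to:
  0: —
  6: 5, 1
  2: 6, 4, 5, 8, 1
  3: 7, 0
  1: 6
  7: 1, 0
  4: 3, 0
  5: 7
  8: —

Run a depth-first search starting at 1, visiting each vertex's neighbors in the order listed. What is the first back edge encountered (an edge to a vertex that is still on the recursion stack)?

DFS from 1 (visiting each vertex's neighbors in the order listed); mark gray on enter, black on exit:
1 gray
  6 gray
    5 gray
      7 gray
        7→1: 1 is gray → back edge
First back edge: 7 → 1.

7→1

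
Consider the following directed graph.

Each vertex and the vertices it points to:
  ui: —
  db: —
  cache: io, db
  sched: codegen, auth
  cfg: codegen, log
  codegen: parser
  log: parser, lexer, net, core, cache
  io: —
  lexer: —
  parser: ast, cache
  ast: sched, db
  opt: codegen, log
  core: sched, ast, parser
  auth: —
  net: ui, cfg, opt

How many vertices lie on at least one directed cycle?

8

A vertex is on a directed cycle iff it belongs to a strongly connected component of size ≥ 2 (or has a self-loop).
The vertices on cycles are {ast, cfg, log, net, opt, sched, parser, codegen} — 8 in total.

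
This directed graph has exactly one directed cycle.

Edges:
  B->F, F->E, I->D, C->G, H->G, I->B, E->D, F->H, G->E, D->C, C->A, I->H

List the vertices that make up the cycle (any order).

DFS with gray/black marking from D:
D gray
  C gray
    G gray
      E gray
        E→D: D is gray → back edge
Back edge closes the cycle D → C → G → E → D; its vertices are {C, D, E, G}.

C, D, E, G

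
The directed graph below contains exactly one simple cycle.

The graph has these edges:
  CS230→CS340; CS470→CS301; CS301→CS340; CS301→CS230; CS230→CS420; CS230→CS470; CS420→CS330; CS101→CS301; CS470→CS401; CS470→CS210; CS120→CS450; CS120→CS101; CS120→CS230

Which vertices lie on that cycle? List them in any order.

CS230, CS301, CS470

DFS with gray/black marking from CS230:
CS230 gray
  CS470 gray
    CS210 gray
    CS210 black
    CS301 gray
      CS301→CS230: CS230 is gray → back edge
Back edge closes the cycle CS230 → CS470 → CS301 → CS230; its vertices are {CS230, CS301, CS470}.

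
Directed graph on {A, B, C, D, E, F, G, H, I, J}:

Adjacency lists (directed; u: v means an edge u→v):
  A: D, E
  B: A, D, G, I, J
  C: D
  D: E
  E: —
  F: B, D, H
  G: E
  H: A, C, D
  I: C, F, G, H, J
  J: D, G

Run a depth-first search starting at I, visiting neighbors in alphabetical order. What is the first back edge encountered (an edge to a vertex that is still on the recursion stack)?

B→I

DFS from I (visiting neighbors in alphabetical order); mark gray on enter, black on exit:
I gray
  C gray
    D gray
      E gray
      E black
    D black
  C black
  F gray
    B gray
      A gray
        A→D: D black — skip
        A→E: E black — skip
      A black
      B→D: D black — skip
      G gray
        G→E: E black — skip
      G black
      B→I: I is gray → back edge
First back edge: B → I.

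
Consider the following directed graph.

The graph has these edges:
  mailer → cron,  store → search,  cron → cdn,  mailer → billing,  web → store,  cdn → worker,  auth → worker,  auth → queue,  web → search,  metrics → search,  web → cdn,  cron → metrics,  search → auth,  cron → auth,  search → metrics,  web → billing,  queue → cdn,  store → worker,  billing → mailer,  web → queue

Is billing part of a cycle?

Yes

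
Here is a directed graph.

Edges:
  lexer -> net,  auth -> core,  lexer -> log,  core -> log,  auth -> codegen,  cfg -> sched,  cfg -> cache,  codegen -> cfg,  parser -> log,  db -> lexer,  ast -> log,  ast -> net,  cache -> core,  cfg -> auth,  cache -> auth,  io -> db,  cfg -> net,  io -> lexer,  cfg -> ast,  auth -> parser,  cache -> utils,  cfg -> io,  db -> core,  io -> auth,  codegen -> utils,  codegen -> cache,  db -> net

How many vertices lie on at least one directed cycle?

5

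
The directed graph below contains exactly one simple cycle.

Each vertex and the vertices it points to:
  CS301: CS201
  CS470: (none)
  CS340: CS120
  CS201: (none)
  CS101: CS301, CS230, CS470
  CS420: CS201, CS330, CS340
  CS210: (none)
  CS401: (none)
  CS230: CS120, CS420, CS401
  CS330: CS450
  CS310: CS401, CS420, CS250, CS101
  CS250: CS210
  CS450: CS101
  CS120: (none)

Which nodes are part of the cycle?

CS101, CS230, CS330, CS420, CS450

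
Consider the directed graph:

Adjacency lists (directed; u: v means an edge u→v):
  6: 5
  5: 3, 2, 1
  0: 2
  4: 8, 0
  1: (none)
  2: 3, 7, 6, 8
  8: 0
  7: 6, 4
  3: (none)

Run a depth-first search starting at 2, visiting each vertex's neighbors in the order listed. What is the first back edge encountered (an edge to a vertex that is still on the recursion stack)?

5→2

DFS from 2 (visiting each vertex's neighbors in the order listed); mark gray on enter, black on exit:
2 gray
  3 gray
  3 black
  7 gray
    6 gray
      5 gray
        5→3: 3 black — skip
        5→2: 2 is gray → back edge
First back edge: 5 → 2.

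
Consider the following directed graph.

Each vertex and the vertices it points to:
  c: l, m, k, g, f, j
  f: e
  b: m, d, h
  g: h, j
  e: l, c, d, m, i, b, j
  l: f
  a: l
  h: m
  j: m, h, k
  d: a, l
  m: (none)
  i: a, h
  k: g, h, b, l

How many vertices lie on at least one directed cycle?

A vertex is on a directed cycle iff it belongs to a strongly connected component of size ≥ 2 (or has a self-loop).
The vertices on cycles are {a, b, c, d, e, f, g, i, j, k, l} — 11 in total.

11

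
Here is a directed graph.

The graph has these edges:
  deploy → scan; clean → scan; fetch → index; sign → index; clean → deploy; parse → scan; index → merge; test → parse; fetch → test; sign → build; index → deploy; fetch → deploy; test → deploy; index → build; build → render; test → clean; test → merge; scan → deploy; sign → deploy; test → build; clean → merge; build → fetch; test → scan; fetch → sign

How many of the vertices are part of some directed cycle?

7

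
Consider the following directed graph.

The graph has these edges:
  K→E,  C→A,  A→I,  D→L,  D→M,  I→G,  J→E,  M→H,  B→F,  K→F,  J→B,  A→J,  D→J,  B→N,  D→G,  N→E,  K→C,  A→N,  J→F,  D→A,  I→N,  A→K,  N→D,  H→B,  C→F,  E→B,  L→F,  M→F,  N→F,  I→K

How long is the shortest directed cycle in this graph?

For each vertex v, BFS finds the shortest path from v back to v.
The shortest such closed walk is D → A → N → D, length 3.

3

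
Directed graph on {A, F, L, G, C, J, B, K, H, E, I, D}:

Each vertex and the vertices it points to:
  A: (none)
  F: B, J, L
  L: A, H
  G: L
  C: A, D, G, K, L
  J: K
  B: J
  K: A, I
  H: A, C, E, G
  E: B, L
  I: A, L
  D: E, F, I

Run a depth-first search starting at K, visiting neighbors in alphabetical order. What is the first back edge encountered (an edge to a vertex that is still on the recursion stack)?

DFS from K (visiting neighbors in alphabetical order); mark gray on enter, black on exit:
K gray
  A gray
  A black
  I gray
    I→A: A black — skip
    L gray
      L→A: A black — skip
      H gray
        H→A: A black — skip
        C gray
          C→A: A black — skip
          D gray
            E gray
              B gray
                J gray
                  J→K: K is gray → back edge
First back edge: J → K.

J->K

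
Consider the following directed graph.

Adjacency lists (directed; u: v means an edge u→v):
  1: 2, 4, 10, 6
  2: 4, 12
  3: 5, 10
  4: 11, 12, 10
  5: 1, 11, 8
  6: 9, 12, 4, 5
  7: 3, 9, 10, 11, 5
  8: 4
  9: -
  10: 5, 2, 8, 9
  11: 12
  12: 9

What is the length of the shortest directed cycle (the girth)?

3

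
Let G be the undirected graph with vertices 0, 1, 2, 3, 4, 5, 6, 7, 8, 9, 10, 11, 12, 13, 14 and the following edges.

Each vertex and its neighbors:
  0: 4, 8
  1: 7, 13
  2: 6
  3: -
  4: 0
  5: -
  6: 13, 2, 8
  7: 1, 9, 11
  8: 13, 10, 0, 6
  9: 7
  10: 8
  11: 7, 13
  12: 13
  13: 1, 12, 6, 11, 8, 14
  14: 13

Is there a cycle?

Yes

DFS, tracking each vertex's parent; an edge to a visited non-parent vertex closes a cycle.
Start from 0:
visit 0 (parent –)
  visit 4 (parent 0)
    4–0: parent, skip
  visit 8 (parent 0)
    visit 13 (parent 8)
      visit 1 (parent 13)
        visit 7 (parent 1)
          7–1: parent, skip
          visit 9 (parent 7)
            9–7: parent, skip
          visit 11 (parent 7)
            11–7: parent, skip
            11–13: 13 visited and ≠ parent → cycle
Cycle: 13 – 1 – 7 – 11 – 13.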